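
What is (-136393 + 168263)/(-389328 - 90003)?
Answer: -31870/479331 ≈ -0.066489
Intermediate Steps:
(-136393 + 168263)/(-389328 - 90003) = 31870/(-479331) = 31870*(-1/479331) = -31870/479331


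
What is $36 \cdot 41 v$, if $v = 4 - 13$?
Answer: $-13284$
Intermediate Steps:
$v = -9$ ($v = 4 - 13 = -9$)
$36 \cdot 41 v = 36 \cdot 41 \left(-9\right) = 1476 \left(-9\right) = -13284$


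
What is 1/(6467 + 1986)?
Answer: 1/8453 ≈ 0.00011830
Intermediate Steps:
1/(6467 + 1986) = 1/8453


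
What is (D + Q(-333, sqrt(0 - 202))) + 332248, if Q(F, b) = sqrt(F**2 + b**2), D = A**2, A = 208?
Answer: 375512 + 17*sqrt(383) ≈ 3.7584e+5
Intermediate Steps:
D = 43264 (D = 208**2 = 43264)
(D + Q(-333, sqrt(0 - 202))) + 332248 = (43264 + sqrt((-333)**2 + (sqrt(0 - 202))**2)) + 332248 = (43264 + sqrt(110889 + (sqrt(-202))**2)) + 332248 = (43264 + sqrt(110889 + (I*sqrt(202))**2)) + 332248 = (43264 + sqrt(110889 - 202)) + 332248 = (43264 + sqrt(110687)) + 332248 = (43264 + 17*sqrt(383)) + 332248 = 375512 + 17*sqrt(383)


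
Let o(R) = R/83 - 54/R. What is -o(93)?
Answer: -1389/2573 ≈ -0.53984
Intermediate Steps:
o(R) = -54/R + R/83 (o(R) = R*(1/83) - 54/R = R/83 - 54/R = -54/R + R/83)
-o(93) = -(-54/93 + (1/83)*93) = -(-54*1/93 + 93/83) = -(-18/31 + 93/83) = -1*1389/2573 = -1389/2573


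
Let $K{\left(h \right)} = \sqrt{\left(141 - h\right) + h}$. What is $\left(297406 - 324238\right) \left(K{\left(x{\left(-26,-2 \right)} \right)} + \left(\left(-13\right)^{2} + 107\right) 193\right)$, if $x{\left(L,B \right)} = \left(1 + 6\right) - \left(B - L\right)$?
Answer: $-1429286976 - 26832 \sqrt{141} \approx -1.4296 \cdot 10^{9}$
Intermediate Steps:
$x{\left(L,B \right)} = 7 + L - B$ ($x{\left(L,B \right)} = 7 - \left(B - L\right) = 7 + L - B$)
$K{\left(h \right)} = \sqrt{141}$
$\left(297406 - 324238\right) \left(K{\left(x{\left(-26,-2 \right)} \right)} + \left(\left(-13\right)^{2} + 107\right) 193\right) = \left(297406 - 324238\right) \left(\sqrt{141} + \left(\left(-13\right)^{2} + 107\right) 193\right) = - 26832 \left(\sqrt{141} + \left(169 + 107\right) 193\right) = - 26832 \left(\sqrt{141} + 276 \cdot 193\right) = - 26832 \left(\sqrt{141} + 53268\right) = - 26832 \left(53268 + \sqrt{141}\right) = -1429286976 - 26832 \sqrt{141}$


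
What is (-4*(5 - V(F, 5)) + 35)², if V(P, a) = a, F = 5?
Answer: 1225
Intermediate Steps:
(-4*(5 - V(F, 5)) + 35)² = (-4*(5 - 1*5) + 35)² = (-4*(5 - 5) + 35)² = (-4*0 + 35)² = (0 + 35)² = 35² = 1225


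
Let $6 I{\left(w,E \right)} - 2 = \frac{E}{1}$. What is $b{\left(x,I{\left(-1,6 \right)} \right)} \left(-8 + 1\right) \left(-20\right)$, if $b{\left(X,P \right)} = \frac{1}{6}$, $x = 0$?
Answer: $\frac{70}{3} \approx 23.333$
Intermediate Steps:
$I{\left(w,E \right)} = \frac{1}{3} + \frac{E}{6}$ ($I{\left(w,E \right)} = \frac{1}{3} + \frac{E 1^{-1}}{6} = \frac{1}{3} + \frac{E 1}{6} = \frac{1}{3} + \frac{E}{6}$)
$b{\left(X,P \right)} = \frac{1}{6}$
$b{\left(x,I{\left(-1,6 \right)} \right)} \left(-8 + 1\right) \left(-20\right) = \frac{-8 + 1}{6} \left(-20\right) = \frac{1}{6} \left(-7\right) \left(-20\right) = \left(- \frac{7}{6}\right) \left(-20\right) = \frac{70}{3}$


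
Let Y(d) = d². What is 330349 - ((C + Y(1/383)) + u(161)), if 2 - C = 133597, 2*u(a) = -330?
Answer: 68079685100/146689 ≈ 4.6411e+5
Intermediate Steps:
u(a) = -165 (u(a) = (½)*(-330) = -165)
C = -133595 (C = 2 - 1*133597 = 2 - 133597 = -133595)
330349 - ((C + Y(1/383)) + u(161)) = 330349 - ((-133595 + (1/383)²) - 165) = 330349 - ((-133595 + 1/146689) - 165) = 330349 - (-19596916954/146689 - 165) = 330349 - 1*(-19621120639/146689) = 330349 + 19621120639/146689 = 68079685100/146689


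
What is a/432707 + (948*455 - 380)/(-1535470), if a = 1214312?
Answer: 15255093072/6040078339 ≈ 2.5256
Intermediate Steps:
a/432707 + (948*455 - 380)/(-1535470) = 1214312/432707 + (948*455 - 380)/(-1535470) = 1214312*(1/432707) + (431340 - 380)*(-1/1535470) = 110392/39337 + 430960*(-1/1535470) = 110392/39337 - 43096/153547 = 15255093072/6040078339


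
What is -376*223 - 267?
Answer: -84115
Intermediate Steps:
-376*223 - 267 = -83848 - 267 = -84115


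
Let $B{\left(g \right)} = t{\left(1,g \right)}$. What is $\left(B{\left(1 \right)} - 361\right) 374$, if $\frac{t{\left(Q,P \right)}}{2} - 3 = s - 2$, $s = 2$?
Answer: $-132770$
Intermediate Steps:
$t{\left(Q,P \right)} = 6$ ($t{\left(Q,P \right)} = 6 + 2 \left(2 - 2\right) = 6 + 2 \cdot 0 = 6 + 0 = 6$)
$B{\left(g \right)} = 6$
$\left(B{\left(1 \right)} - 361\right) 374 = \left(6 - 361\right) 374 = \left(-355\right) 374 = -132770$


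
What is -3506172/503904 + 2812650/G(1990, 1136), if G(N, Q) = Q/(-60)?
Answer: -442928740351/2981432 ≈ -1.4856e+5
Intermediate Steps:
G(N, Q) = -Q/60 (G(N, Q) = Q*(-1/60) = -Q/60)
-3506172/503904 + 2812650/G(1990, 1136) = -3506172/503904 + 2812650/((-1/60*1136)) = -3506172*1/503904 + 2812650/(-284/15) = -292181/41992 + 2812650*(-15/284) = -292181/41992 - 21094875/142 = -442928740351/2981432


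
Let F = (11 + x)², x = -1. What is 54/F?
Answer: 27/50 ≈ 0.54000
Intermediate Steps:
F = 100 (F = (11 - 1)² = 10² = 100)
54/F = 54/100 = 54*(1/100) = 27/50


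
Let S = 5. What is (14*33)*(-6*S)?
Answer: -13860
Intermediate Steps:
(14*33)*(-6*S) = (14*33)*(-6*5) = 462*(-30) = -13860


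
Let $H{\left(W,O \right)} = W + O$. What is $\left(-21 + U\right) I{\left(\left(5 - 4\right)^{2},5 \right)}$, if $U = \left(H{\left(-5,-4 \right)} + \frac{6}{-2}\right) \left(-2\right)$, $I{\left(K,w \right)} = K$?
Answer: $3$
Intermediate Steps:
$H{\left(W,O \right)} = O + W$
$U = 24$ ($U = \left(\left(-4 - 5\right) + \frac{6}{-2}\right) \left(-2\right) = \left(-9 + 6 \left(- \frac{1}{2}\right)\right) \left(-2\right) = \left(-9 - 3\right) \left(-2\right) = \left(-12\right) \left(-2\right) = 24$)
$\left(-21 + U\right) I{\left(\left(5 - 4\right)^{2},5 \right)} = \left(-21 + 24\right) \left(5 - 4\right)^{2} = 3 \left(5 - 4\right)^{2} = 3 \cdot 1^{2} = 3 \cdot 1 = 3$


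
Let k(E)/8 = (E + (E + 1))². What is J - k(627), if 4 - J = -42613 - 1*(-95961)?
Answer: -12653544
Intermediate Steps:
k(E) = 8*(1 + 2*E)² (k(E) = 8*(E + (E + 1))² = 8*(E + (1 + E))² = 8*(1 + 2*E)²)
J = -53344 (J = 4 - (-42613 - 1*(-95961)) = 4 - (-42613 + 95961) = 4 - 1*53348 = 4 - 53348 = -53344)
J - k(627) = -53344 - 8*(1 + 2*627)² = -53344 - 8*(1 + 1254)² = -53344 - 8*1255² = -53344 - 8*1575025 = -53344 - 1*12600200 = -53344 - 12600200 = -12653544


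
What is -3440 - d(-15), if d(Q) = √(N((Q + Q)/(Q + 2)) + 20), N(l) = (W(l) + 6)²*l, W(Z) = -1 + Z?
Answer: -3440 - √4090970/169 ≈ -3452.0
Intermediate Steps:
N(l) = l*(5 + l)² (N(l) = ((-1 + l) + 6)²*l = (5 + l)²*l = l*(5 + l)²)
d(Q) = √(20 + 2*Q*(5 + 2*Q/(2 + Q))²/(2 + Q)) (d(Q) = √(((Q + Q)/(Q + 2))*(5 + (Q + Q)/(Q + 2))² + 20) = √(((2*Q)/(2 + Q))*(5 + (2*Q)/(2 + Q))² + 20) = √((2*Q/(2 + Q))*(5 + 2*Q/(2 + Q))² + 20) = √(2*Q*(5 + 2*Q/(2 + Q))²/(2 + Q) + 20) = √(20 + 2*Q*(5 + 2*Q/(2 + Q))²/(2 + Q)))
-3440 - d(-15) = -3440 - √2*√(10 - 15*(10 + 7*(-15))²/(2 - 15)³) = -3440 - √2*√(10 - 15*(10 - 105)²/(-13)³) = -3440 - √2*√(10 - 15*(-1/2197)*(-95)²) = -3440 - √2*√(10 - 15*(-1/2197)*9025) = -3440 - √2*√(10 + 135375/2197) = -3440 - √2*√(157345/2197) = -3440 - √2*√2045485/169 = -3440 - √4090970/169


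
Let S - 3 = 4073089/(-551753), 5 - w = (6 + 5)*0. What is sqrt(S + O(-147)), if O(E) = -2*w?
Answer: 8*I*sqrt(68411854470)/551753 ≈ 3.7924*I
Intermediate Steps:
w = 5 (w = 5 - (6 + 5)*0 = 5 - 11*0 = 5 - 1*0 = 5 + 0 = 5)
O(E) = -10 (O(E) = -2*5 = -10)
S = -2417830/551753 (S = 3 + 4073089/(-551753) = 3 + 4073089*(-1/551753) = 3 - 4073089/551753 = -2417830/551753 ≈ -4.3821)
sqrt(S + O(-147)) = sqrt(-2417830/551753 - 10) = sqrt(-7935360/551753) = 8*I*sqrt(68411854470)/551753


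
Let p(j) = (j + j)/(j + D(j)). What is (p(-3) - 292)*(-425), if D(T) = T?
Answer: 123675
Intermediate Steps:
p(j) = 1 (p(j) = (j + j)/(j + j) = (2*j)/((2*j)) = (2*j)*(1/(2*j)) = 1)
(p(-3) - 292)*(-425) = (1 - 292)*(-425) = -291*(-425) = 123675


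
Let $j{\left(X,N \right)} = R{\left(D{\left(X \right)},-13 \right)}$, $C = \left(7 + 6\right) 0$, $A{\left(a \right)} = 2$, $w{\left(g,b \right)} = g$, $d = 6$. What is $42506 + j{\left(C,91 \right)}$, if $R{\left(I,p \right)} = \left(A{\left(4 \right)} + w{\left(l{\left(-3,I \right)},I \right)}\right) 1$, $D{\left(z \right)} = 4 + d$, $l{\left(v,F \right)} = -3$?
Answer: $42505$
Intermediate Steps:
$D{\left(z \right)} = 10$ ($D{\left(z \right)} = 4 + 6 = 10$)
$R{\left(I,p \right)} = -1$ ($R{\left(I,p \right)} = \left(2 - 3\right) 1 = \left(-1\right) 1 = -1$)
$C = 0$ ($C = 13 \cdot 0 = 0$)
$j{\left(X,N \right)} = -1$
$42506 + j{\left(C,91 \right)} = 42506 - 1 = 42505$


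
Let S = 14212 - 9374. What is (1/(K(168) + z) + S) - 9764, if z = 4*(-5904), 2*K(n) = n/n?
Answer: -232659908/47231 ≈ -4926.0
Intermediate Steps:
K(n) = ½ (K(n) = (n/n)/2 = (½)*1 = ½)
S = 4838
z = -23616
(1/(K(168) + z) + S) - 9764 = (1/(½ - 23616) + 4838) - 9764 = (1/(-47231/2) + 4838) - 9764 = (-2/47231 + 4838) - 9764 = 228503576/47231 - 9764 = -232659908/47231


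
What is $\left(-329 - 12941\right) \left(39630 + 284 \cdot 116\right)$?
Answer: $-963056980$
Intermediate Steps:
$\left(-329 - 12941\right) \left(39630 + 284 \cdot 116\right) = - 13270 \left(39630 + 32944\right) = \left(-13270\right) 72574 = -963056980$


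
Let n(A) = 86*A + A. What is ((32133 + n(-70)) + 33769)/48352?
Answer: 14953/12088 ≈ 1.2370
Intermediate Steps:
n(A) = 87*A
((32133 + n(-70)) + 33769)/48352 = ((32133 + 87*(-70)) + 33769)/48352 = ((32133 - 6090) + 33769)*(1/48352) = (26043 + 33769)*(1/48352) = 59812*(1/48352) = 14953/12088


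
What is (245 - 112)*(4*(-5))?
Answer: -2660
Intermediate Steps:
(245 - 112)*(4*(-5)) = 133*(-20) = -2660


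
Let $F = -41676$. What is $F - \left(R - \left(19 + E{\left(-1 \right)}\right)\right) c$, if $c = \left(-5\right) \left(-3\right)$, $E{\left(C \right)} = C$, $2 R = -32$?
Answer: $-41166$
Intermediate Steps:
$R = -16$ ($R = \frac{1}{2} \left(-32\right) = -16$)
$c = 15$
$F - \left(R - \left(19 + E{\left(-1 \right)}\right)\right) c = -41676 - \left(-16 - 18\right) 15 = -41676 - \left(-34\right) 15 = -41676 - -510 = -41676 + 510 = -41166$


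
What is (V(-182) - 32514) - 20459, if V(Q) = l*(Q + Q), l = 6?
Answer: -55157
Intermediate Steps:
V(Q) = 12*Q (V(Q) = 6*(Q + Q) = 6*(2*Q) = 12*Q)
(V(-182) - 32514) - 20459 = (12*(-182) - 32514) - 20459 = (-2184 - 32514) - 20459 = -34698 - 20459 = -55157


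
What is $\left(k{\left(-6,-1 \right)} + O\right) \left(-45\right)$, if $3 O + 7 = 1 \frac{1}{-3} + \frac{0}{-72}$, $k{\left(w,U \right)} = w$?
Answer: $380$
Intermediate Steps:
$O = - \frac{22}{9}$ ($O = - \frac{7}{3} + \frac{1 \frac{1}{-3} + \frac{0}{-72}}{3} = - \frac{7}{3} + \frac{1 \left(- \frac{1}{3}\right) + 0 \left(- \frac{1}{72}\right)}{3} = - \frac{7}{3} + \frac{- \frac{1}{3} + 0}{3} = - \frac{7}{3} + \frac{1}{3} \left(- \frac{1}{3}\right) = - \frac{7}{3} - \frac{1}{9} = - \frac{22}{9} \approx -2.4444$)
$\left(k{\left(-6,-1 \right)} + O\right) \left(-45\right) = \left(-6 - \frac{22}{9}\right) \left(-45\right) = \left(- \frac{76}{9}\right) \left(-45\right) = 380$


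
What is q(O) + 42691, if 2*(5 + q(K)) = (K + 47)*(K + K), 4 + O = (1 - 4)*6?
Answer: 42136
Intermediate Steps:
O = -22 (O = -4 + (1 - 4)*6 = -4 - 3*6 = -4 - 18 = -22)
q(K) = -5 + K*(47 + K) (q(K) = -5 + ((K + 47)*(K + K))/2 = -5 + ((47 + K)*(2*K))/2 = -5 + (2*K*(47 + K))/2 = -5 + K*(47 + K))
q(O) + 42691 = (-5 + (-22)² + 47*(-22)) + 42691 = (-5 + 484 - 1034) + 42691 = -555 + 42691 = 42136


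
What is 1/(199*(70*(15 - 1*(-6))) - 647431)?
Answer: -1/354901 ≈ -2.8177e-6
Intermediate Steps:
1/(199*(70*(15 - 1*(-6))) - 647431) = 1/(199*(70*(15 + 6)) - 647431) = 1/(199*(70*21) - 647431) = 1/(199*1470 - 647431) = 1/(292530 - 647431) = 1/(-354901) = -1/354901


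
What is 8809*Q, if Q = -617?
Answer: -5435153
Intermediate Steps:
8809*Q = 8809*(-617) = -5435153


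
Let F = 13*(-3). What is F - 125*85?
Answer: -10664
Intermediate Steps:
F = -39
F - 125*85 = -39 - 125*85 = -39 - 10625 = -10664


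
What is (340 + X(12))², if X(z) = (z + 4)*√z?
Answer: 118672 + 21760*√3 ≈ 1.5636e+5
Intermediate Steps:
X(z) = √z*(4 + z) (X(z) = (4 + z)*√z = √z*(4 + z))
(340 + X(12))² = (340 + √12*(4 + 12))² = (340 + (2*√3)*16)² = (340 + 32*√3)²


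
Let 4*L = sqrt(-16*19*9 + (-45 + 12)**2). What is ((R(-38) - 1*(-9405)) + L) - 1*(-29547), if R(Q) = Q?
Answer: 38914 + 3*I*sqrt(183)/4 ≈ 38914.0 + 10.146*I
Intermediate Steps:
L = 3*I*sqrt(183)/4 (L = sqrt(-16*19*9 + (-45 + 12)**2)/4 = sqrt(-304*9 + (-33)**2)/4 = sqrt(-2736 + 1089)/4 = sqrt(-1647)/4 = (3*I*sqrt(183))/4 = 3*I*sqrt(183)/4 ≈ 10.146*I)
((R(-38) - 1*(-9405)) + L) - 1*(-29547) = ((-38 - 1*(-9405)) + 3*I*sqrt(183)/4) - 1*(-29547) = ((-38 + 9405) + 3*I*sqrt(183)/4) + 29547 = (9367 + 3*I*sqrt(183)/4) + 29547 = 38914 + 3*I*sqrt(183)/4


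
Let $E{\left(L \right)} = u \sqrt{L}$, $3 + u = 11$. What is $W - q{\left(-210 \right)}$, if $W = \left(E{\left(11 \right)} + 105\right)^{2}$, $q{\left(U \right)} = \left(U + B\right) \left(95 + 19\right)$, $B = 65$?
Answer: $28259 + 1680 \sqrt{11} \approx 33831.0$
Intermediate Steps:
$u = 8$ ($u = -3 + 11 = 8$)
$E{\left(L \right)} = 8 \sqrt{L}$
$q{\left(U \right)} = 7410 + 114 U$ ($q{\left(U \right)} = \left(U + 65\right) \left(95 + 19\right) = \left(65 + U\right) 114 = 7410 + 114 U$)
$W = \left(105 + 8 \sqrt{11}\right)^{2}$ ($W = \left(8 \sqrt{11} + 105\right)^{2} = \left(105 + 8 \sqrt{11}\right)^{2} \approx 17301.0$)
$W - q{\left(-210 \right)} = \left(11729 + 1680 \sqrt{11}\right) - \left(7410 + 114 \left(-210\right)\right) = \left(11729 + 1680 \sqrt{11}\right) - \left(7410 - 23940\right) = \left(11729 + 1680 \sqrt{11}\right) - -16530 = \left(11729 + 1680 \sqrt{11}\right) + 16530 = 28259 + 1680 \sqrt{11}$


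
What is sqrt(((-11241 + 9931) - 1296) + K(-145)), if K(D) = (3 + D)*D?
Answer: 8*sqrt(281) ≈ 134.10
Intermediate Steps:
K(D) = D*(3 + D)
sqrt(((-11241 + 9931) - 1296) + K(-145)) = sqrt(((-11241 + 9931) - 1296) - 145*(3 - 145)) = sqrt((-1310 - 1296) - 145*(-142)) = sqrt(-2606 + 20590) = sqrt(17984) = 8*sqrt(281)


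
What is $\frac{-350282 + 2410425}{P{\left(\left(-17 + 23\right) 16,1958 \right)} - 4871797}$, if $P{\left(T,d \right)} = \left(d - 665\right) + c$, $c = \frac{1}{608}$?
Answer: $- \frac{1252566944}{2961266431} \approx -0.42298$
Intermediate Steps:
$c = \frac{1}{608} \approx 0.0016447$
$P{\left(T,d \right)} = - \frac{404319}{608} + d$ ($P{\left(T,d \right)} = \left(d - 665\right) + \frac{1}{608} = \left(-665 + d\right) + \frac{1}{608} = - \frac{404319}{608} + d$)
$\frac{-350282 + 2410425}{P{\left(\left(-17 + 23\right) 16,1958 \right)} - 4871797} = \frac{-350282 + 2410425}{\left(- \frac{404319}{608} + 1958\right) - 4871797} = \frac{2060143}{\frac{786145}{608} - 4871797} = \frac{2060143}{- \frac{2961266431}{608}} = 2060143 \left(- \frac{608}{2961266431}\right) = - \frac{1252566944}{2961266431}$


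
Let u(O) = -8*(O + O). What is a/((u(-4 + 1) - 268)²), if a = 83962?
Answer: 41981/24200 ≈ 1.7348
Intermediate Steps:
u(O) = -16*O
a/((u(-4 + 1) - 268)²) = 83962/((-16*(-4 + 1) - 268)²) = 83962/((-16*(-3) - 268)²) = 83962/((48 - 268)²) = 83962/((-220)²) = 83962/48400 = 83962*(1/48400) = 41981/24200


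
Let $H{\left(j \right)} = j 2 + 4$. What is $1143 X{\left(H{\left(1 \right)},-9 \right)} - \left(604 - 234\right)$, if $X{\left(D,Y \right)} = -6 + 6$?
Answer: $-370$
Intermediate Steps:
$H{\left(j \right)} = 4 + 2 j$ ($H{\left(j \right)} = 2 j + 4 = 4 + 2 j$)
$X{\left(D,Y \right)} = 0$
$1143 X{\left(H{\left(1 \right)},-9 \right)} - \left(604 - 234\right) = 1143 \cdot 0 - \left(604 - 234\right) = 0 - 370 = -370$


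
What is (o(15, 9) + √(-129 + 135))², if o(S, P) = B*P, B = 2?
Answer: (18 + √6)² ≈ 418.18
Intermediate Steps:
o(S, P) = 2*P
(o(15, 9) + √(-129 + 135))² = (2*9 + √(-129 + 135))² = (18 + √6)²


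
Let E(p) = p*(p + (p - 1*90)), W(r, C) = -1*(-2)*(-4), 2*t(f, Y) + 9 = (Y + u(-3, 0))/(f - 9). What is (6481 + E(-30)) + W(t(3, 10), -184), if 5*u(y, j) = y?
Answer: 10973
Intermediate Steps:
u(y, j) = y/5
t(f, Y) = -9/2 + (-⅗ + Y)/(2*(-9 + f)) (t(f, Y) = -9/2 + ((Y + (⅕)*(-3))/(f - 9))/2 = -9/2 + ((Y - ⅗)/(-9 + f))/2 = -9/2 + ((-⅗ + Y)/(-9 + f))/2 = -9/2 + (-⅗ + Y)/(2*(-9 + f)))
W(r, C) = -8 (W(r, C) = 2*(-4) = -8)
E(p) = p*(-90 + 2*p) (E(p) = p*(p + (p - 90)) = p*(p + (-90 + p)) = p*(-90 + 2*p))
(6481 + E(-30)) + W(t(3, 10), -184) = (6481 + 2*(-30)*(-45 - 30)) - 8 = (6481 + 2*(-30)*(-75)) - 8 = (6481 + 4500) - 8 = 10981 - 8 = 10973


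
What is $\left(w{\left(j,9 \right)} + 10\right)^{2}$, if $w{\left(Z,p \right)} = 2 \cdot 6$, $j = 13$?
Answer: $484$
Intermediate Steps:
$w{\left(Z,p \right)} = 12$
$\left(w{\left(j,9 \right)} + 10\right)^{2} = \left(12 + 10\right)^{2} = 22^{2} = 484$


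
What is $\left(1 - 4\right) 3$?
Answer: $-9$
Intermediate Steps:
$\left(1 - 4\right) 3 = \left(-3\right) 3 = -9$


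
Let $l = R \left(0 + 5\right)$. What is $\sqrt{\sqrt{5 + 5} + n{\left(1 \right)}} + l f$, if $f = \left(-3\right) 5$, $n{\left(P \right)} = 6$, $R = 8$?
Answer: $-600 + \sqrt{6 + \sqrt{10}} \approx -596.97$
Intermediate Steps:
$l = 40$ ($l = 8 \left(0 + 5\right) = 8 \cdot 5 = 40$)
$f = -15$
$\sqrt{\sqrt{5 + 5} + n{\left(1 \right)}} + l f = \sqrt{\sqrt{5 + 5} + 6} + 40 \left(-15\right) = \sqrt{\sqrt{10} + 6} - 600 = \sqrt{6 + \sqrt{10}} - 600 = -600 + \sqrt{6 + \sqrt{10}}$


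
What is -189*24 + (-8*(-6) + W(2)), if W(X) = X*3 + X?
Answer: -4480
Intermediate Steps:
W(X) = 4*X (W(X) = 3*X + X = 4*X)
-189*24 + (-8*(-6) + W(2)) = -189*24 + (-8*(-6) + 4*2) = -4536 + (48 + 8) = -4536 + 56 = -4480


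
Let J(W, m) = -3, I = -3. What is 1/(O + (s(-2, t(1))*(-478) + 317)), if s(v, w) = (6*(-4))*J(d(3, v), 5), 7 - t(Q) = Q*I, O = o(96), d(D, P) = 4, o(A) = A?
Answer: -1/34003 ≈ -2.9409e-5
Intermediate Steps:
O = 96
t(Q) = 7 + 3*Q (t(Q) = 7 - Q*(-3) = 7 - (-3)*Q = 7 + 3*Q)
s(v, w) = 72 (s(v, w) = (6*(-4))*(-3) = -24*(-3) = 72)
1/(O + (s(-2, t(1))*(-478) + 317)) = 1/(96 + (72*(-478) + 317)) = 1/(96 + (-34416 + 317)) = 1/(96 - 34099) = 1/(-34003) = -1/34003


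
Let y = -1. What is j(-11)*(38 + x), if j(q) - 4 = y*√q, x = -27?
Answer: 44 - 11*I*√11 ≈ 44.0 - 36.483*I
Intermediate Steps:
j(q) = 4 - √q
j(-11)*(38 + x) = (4 - √(-11))*(38 - 27) = (4 - I*√11)*11 = 44 - 11*I*√11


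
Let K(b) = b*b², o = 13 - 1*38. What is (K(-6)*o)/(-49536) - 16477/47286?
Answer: -7441313/16266384 ≈ -0.45747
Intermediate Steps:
o = -25 (o = 13 - 38 = -25)
K(b) = b³
(K(-6)*o)/(-49536) - 16477/47286 = ((-6)³*(-25))/(-49536) - 16477/47286 = -216*(-25)*(-1/49536) - 16477*1/47286 = 5400*(-1/49536) - 16477/47286 = -75/688 - 16477/47286 = -7441313/16266384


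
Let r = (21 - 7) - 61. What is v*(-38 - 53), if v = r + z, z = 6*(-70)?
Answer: 42497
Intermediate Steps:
r = -47 (r = 14 - 61 = -47)
z = -420
v = -467 (v = -47 - 420 = -467)
v*(-38 - 53) = -467*(-38 - 53) = -467*(-91) = 42497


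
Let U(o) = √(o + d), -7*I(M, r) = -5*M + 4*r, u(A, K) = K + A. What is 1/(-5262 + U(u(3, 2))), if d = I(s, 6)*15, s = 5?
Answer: -18417/96910229 - 5*√14/193820458 ≈ -0.00019014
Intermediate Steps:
u(A, K) = A + K
I(M, r) = -4*r/7 + 5*M/7 (I(M, r) = -(-5*M + 4*r)/7 = -4*r/7 + 5*M/7)
d = 15/7 (d = (-4/7*6 + (5/7)*5)*15 = (-24/7 + 25/7)*15 = (⅐)*15 = 15/7 ≈ 2.1429)
U(o) = √(15/7 + o) (U(o) = √(o + 15/7) = √(15/7 + o))
1/(-5262 + U(u(3, 2))) = 1/(-5262 + √(105 + 49*(3 + 2))/7) = 1/(-5262 + √(105 + 49*5)/7) = 1/(-5262 + √(105 + 245)/7) = 1/(-5262 + √350/7) = 1/(-5262 + (5*√14)/7) = 1/(-5262 + 5*√14/7)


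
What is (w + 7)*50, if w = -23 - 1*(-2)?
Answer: -700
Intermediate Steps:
w = -21 (w = -23 + 2 = -21)
(w + 7)*50 = (-21 + 7)*50 = -14*50 = -700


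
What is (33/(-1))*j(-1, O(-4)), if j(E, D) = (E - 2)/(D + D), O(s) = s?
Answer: -99/8 ≈ -12.375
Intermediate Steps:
j(E, D) = (-2 + E)/(2*D) (j(E, D) = (-2 + E)/((2*D)) = (-2 + E)*(1/(2*D)) = (-2 + E)/(2*D))
(33/(-1))*j(-1, O(-4)) = (33/(-1))*((½)*(-2 - 1)/(-4)) = (-1*33)*((½)*(-¼)*(-3)) = -33*3/8 = -99/8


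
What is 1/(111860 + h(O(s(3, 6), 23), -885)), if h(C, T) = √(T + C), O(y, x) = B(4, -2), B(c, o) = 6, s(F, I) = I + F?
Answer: 111860/12512660479 - I*√879/12512660479 ≈ 8.9398e-6 - 2.3694e-9*I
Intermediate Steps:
s(F, I) = F + I
O(y, x) = 6
h(C, T) = √(C + T)
1/(111860 + h(O(s(3, 6), 23), -885)) = 1/(111860 + √(6 - 885)) = 1/(111860 + √(-879)) = 1/(111860 + I*√879)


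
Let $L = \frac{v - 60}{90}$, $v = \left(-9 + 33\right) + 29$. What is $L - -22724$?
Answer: $\frac{2045153}{90} \approx 22724.0$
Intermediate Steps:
$v = 53$ ($v = 24 + 29 = 53$)
$L = - \frac{7}{90}$ ($L = \frac{53 - 60}{90} = \left(-7\right) \frac{1}{90} = - \frac{7}{90} \approx -0.077778$)
$L - -22724 = - \frac{7}{90} - -22724 = - \frac{7}{90} + 22724 = \frac{2045153}{90}$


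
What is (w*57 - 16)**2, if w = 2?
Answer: 9604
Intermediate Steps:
(w*57 - 16)**2 = (2*57 - 16)**2 = (114 - 16)**2 = 98**2 = 9604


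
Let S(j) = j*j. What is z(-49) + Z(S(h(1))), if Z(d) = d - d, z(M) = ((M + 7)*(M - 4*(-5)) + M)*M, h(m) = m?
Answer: -57281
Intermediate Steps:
S(j) = j²
z(M) = M*(M + (7 + M)*(20 + M)) (z(M) = ((7 + M)*(M + 20) + M)*M = ((7 + M)*(20 + M) + M)*M = (M + (7 + M)*(20 + M))*M = M*(M + (7 + M)*(20 + M)))
Z(d) = 0
z(-49) + Z(S(h(1))) = -49*(140 + (-49)² + 28*(-49)) + 0 = -49*(140 + 2401 - 1372) + 0 = -49*1169 + 0 = -57281 + 0 = -57281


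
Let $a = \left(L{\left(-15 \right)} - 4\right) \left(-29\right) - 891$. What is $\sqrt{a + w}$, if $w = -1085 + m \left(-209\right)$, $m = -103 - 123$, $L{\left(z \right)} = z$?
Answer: $\sqrt{45809} \approx 214.03$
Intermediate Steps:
$m = -226$
$a = -340$ ($a = \left(-15 - 4\right) \left(-29\right) - 891 = \left(-19\right) \left(-29\right) - 891 = 551 - 891 = -340$)
$w = 46149$ ($w = -1085 - -47234 = -1085 + 47234 = 46149$)
$\sqrt{a + w} = \sqrt{-340 + 46149} = \sqrt{45809}$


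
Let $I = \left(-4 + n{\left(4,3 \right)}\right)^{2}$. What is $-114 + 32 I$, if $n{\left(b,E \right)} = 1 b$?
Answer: $-114$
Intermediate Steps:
$n{\left(b,E \right)} = b$
$I = 0$ ($I = \left(-4 + 4\right)^{2} = 0^{2} = 0$)
$-114 + 32 I = -114 + 32 \cdot 0 = -114 + 0 = -114$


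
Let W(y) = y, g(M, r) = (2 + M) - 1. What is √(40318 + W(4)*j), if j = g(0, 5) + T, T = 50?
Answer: √40522 ≈ 201.30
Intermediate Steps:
g(M, r) = 1 + M
j = 51 (j = (1 + 0) + 50 = 1 + 50 = 51)
√(40318 + W(4)*j) = √(40318 + 4*51) = √(40318 + 204) = √40522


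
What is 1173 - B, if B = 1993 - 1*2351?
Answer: 1531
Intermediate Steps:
B = -358 (B = 1993 - 2351 = -358)
1173 - B = 1173 - 1*(-358) = 1173 + 358 = 1531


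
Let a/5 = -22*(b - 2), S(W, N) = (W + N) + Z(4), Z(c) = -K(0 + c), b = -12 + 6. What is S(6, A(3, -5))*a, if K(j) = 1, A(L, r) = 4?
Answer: 7920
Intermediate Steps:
b = -6
Z(c) = -1 (Z(c) = -1*1 = -1)
S(W, N) = -1 + N + W (S(W, N) = (W + N) - 1 = (N + W) - 1 = -1 + N + W)
a = 880 (a = 5*(-22*(-6 - 2)) = 5*(-22*(-8)) = 5*176 = 880)
S(6, A(3, -5))*a = (-1 + 4 + 6)*880 = 9*880 = 7920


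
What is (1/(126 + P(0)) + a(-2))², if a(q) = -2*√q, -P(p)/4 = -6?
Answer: (1 - 300*I*√2)²/22500 ≈ -8.0 - 0.037712*I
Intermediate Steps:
P(p) = 24 (P(p) = -4*(-6) = 24)
(1/(126 + P(0)) + a(-2))² = (1/(126 + 24) - 2*I*√2)² = (1/150 - 2*I*√2)²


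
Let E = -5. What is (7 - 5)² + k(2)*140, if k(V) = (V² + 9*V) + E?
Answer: 2384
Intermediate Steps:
k(V) = -5 + V² + 9*V (k(V) = (V² + 9*V) - 5 = -5 + V² + 9*V)
(7 - 5)² + k(2)*140 = (7 - 5)² + (-5 + 2² + 9*2)*140 = 2² + (-5 + 4 + 18)*140 = 4 + 17*140 = 4 + 2380 = 2384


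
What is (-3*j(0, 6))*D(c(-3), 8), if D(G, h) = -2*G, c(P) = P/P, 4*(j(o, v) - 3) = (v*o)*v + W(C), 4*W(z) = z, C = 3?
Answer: 153/8 ≈ 19.125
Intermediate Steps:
W(z) = z/4
j(o, v) = 51/16 + o*v²/4 (j(o, v) = 3 + ((v*o)*v + (¼)*3)/4 = 3 + ((o*v)*v + ¾)/4 = 3 + (o*v² + ¾)/4 = 3 + (¾ + o*v²)/4 = 3 + (3/16 + o*v²/4) = 51/16 + o*v²/4)
c(P) = 1
(-3*j(0, 6))*D(c(-3), 8) = (-3*(51/16 + (¼)*0*6²))*(-2*1) = -3*(51/16 + (¼)*0*36)*(-2) = -3*(51/16 + 0)*(-2) = -3*51/16*(-2) = -153/16*(-2) = 153/8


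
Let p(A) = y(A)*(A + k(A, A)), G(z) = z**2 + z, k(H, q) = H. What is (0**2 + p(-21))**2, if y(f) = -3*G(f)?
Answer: 2800526400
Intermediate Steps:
G(z) = z + z**2
y(f) = -3*f*(1 + f)
p(A) = -6*A**2*(1 + A) (p(A) = (-3*A*(1 + A))*(A + A) = (-3*A*(1 + A))*(2*A) = -6*A**2*(1 + A))
(0**2 + p(-21))**2 = (0**2 + 6*(-21)**2*(-1 - 1*(-21)))**2 = (0 + 6*441*(-1 + 21))**2 = (0 + 6*441*20)**2 = (0 + 52920)**2 = 52920**2 = 2800526400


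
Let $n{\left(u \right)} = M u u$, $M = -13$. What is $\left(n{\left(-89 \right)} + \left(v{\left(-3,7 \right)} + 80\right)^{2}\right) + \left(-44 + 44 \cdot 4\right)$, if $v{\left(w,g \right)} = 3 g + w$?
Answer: $-93237$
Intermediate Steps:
$v{\left(w,g \right)} = w + 3 g$
$n{\left(u \right)} = - 13 u^{2}$ ($n{\left(u \right)} = - 13 u u = - 13 u^{2}$)
$\left(n{\left(-89 \right)} + \left(v{\left(-3,7 \right)} + 80\right)^{2}\right) + \left(-44 + 44 \cdot 4\right) = \left(- 13 \left(-89\right)^{2} + \left(\left(-3 + 3 \cdot 7\right) + 80\right)^{2}\right) + \left(-44 + 44 \cdot 4\right) = \left(\left(-13\right) 7921 + \left(\left(-3 + 21\right) + 80\right)^{2}\right) + \left(-44 + 176\right) = \left(-102973 + \left(18 + 80\right)^{2}\right) + 132 = \left(-102973 + 98^{2}\right) + 132 = \left(-102973 + 9604\right) + 132 = -93369 + 132 = -93237$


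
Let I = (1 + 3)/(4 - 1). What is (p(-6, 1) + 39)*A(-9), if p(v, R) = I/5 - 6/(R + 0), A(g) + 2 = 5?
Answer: 499/5 ≈ 99.800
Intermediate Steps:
I = 4/3 ≈ 1.3333
A(g) = 3 (A(g) = -2 + 5 = 3)
p(v, R) = 4/15 - 6/R (p(v, R) = (4/3)/5 - 6/(R + 0) = (4/3)*(⅕) - 6/R = 4/15 - 6/R)
(p(-6, 1) + 39)*A(-9) = ((4/15 - 6/1) + 39)*3 = ((4/15 - 6*1) + 39)*3 = ((4/15 - 6) + 39)*3 = (-86/15 + 39)*3 = (499/15)*3 = 499/5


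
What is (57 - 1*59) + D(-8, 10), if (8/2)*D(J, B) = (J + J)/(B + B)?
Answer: -11/5 ≈ -2.2000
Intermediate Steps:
D(J, B) = J/(4*B) (D(J, B) = ((J + J)/(B + B))/4 = ((2*J)/((2*B)))/4 = ((2*J)*(1/(2*B)))/4 = (J/B)/4 = J/(4*B))
(57 - 1*59) + D(-8, 10) = (57 - 1*59) + (¼)*(-8)/10 = (57 - 59) + (¼)*(-8)*(⅒) = -2 - ⅕ = -11/5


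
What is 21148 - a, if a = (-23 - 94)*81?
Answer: 30625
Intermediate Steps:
a = -9477 (a = -117*81 = -9477)
21148 - a = 21148 - 1*(-9477) = 21148 + 9477 = 30625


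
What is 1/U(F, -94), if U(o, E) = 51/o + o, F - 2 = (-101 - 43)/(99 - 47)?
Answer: -130/8719 ≈ -0.014910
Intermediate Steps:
F = -10/13 (F = 2 + (-101 - 43)/(99 - 47) = 2 - 144/52 = 2 - 144*1/52 = 2 - 36/13 = -10/13 ≈ -0.76923)
U(o, E) = o + 51/o
1/U(F, -94) = 1/(-10/13 + 51/(-10/13)) = 1/(-10/13 + 51*(-13/10)) = 1/(-10/13 - 663/10) = 1/(-8719/130) = -130/8719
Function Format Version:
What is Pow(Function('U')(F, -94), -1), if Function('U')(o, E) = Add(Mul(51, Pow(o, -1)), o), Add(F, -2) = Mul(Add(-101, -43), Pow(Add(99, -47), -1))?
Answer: Rational(-130, 8719) ≈ -0.014910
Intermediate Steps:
F = Rational(-10, 13) (F = Add(2, Mul(Add(-101, -43), Pow(Add(99, -47), -1))) = Add(2, Mul(-144, Pow(52, -1))) = Add(2, Mul(-144, Rational(1, 52))) = Add(2, Rational(-36, 13)) = Rational(-10, 13) ≈ -0.76923)
Function('U')(o, E) = Add(o, Mul(51, Pow(o, -1)))
Pow(Function('U')(F, -94), -1) = Pow(Add(Rational(-10, 13), Mul(51, Pow(Rational(-10, 13), -1))), -1) = Pow(Add(Rational(-10, 13), Mul(51, Rational(-13, 10))), -1) = Pow(Add(Rational(-10, 13), Rational(-663, 10)), -1) = Pow(Rational(-8719, 130), -1) = Rational(-130, 8719)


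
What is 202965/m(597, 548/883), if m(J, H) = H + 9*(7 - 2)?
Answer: 179218095/40283 ≈ 4449.0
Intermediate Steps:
m(J, H) = 45 + H (m(J, H) = H + 9*5 = H + 45 = 45 + H)
202965/m(597, 548/883) = 202965/(45 + 548/883) = 202965/(40283/883) = 202965*(883/40283) = 179218095/40283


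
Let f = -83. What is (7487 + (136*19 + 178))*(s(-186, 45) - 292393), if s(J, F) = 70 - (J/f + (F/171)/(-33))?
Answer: -155916985965050/52041 ≈ -2.9960e+9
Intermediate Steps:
s(J, F) = 70 + J/83 + F/5643 (s(J, F) = 70 - (J/(-83) + (F/171)/(-33)) = 70 - (J*(-1/83) + (F*(1/171))*(-1/33)) = 70 - (-J/83 + (F/171)*(-1/33)) = 70 - (-J/83 - F/5643) = 70 + (J/83 + F/5643) = 70 + J/83 + F/5643)
(7487 + (136*19 + 178))*(s(-186, 45) - 292393) = (7487 + (136*19 + 178))*((70 + (1/83)*(-186) + (1/5643)*45) - 292393) = (7487 + (2584 + 178))*((70 - 186/83 + 5/627) - 292393) = (7487 + 2762)*(3526663/52041 - 292393) = 10249*(-15212897450/52041) = -155916985965050/52041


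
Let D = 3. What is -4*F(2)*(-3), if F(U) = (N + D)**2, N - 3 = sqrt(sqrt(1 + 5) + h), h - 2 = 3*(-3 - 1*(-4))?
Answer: 12*(6 + sqrt(5 + sqrt(6)))**2 ≈ 914.42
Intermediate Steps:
h = 5 (h = 2 + 3*(-3 - 1*(-4)) = 2 + 3*(-3 + 4) = 2 + 3*1 = 2 + 3 = 5)
N = 3 + sqrt(5 + sqrt(6)) (N = 3 + sqrt(sqrt(1 + 5) + 5) = 3 + sqrt(sqrt(6) + 5) = 3 + sqrt(5 + sqrt(6)) ≈ 5.7294)
F(U) = (6 + sqrt(5 + sqrt(6)))**2 (F(U) = ((3 + sqrt(5 + sqrt(6))) + 3)**2 = (6 + sqrt(5 + sqrt(6)))**2)
-4*F(2)*(-3) = -4*(6 + sqrt(5 + sqrt(6)))**2*(-3) = 12*(6 + sqrt(5 + sqrt(6)))**2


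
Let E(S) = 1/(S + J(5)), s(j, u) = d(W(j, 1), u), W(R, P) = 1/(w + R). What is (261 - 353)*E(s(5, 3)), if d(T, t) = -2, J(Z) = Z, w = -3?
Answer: -92/3 ≈ -30.667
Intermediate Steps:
W(R, P) = 1/(-3 + R)
s(j, u) = -2
E(S) = 1/(5 + S) (E(S) = 1/(S + 5) = 1/(5 + S))
(261 - 353)*E(s(5, 3)) = (261 - 353)/(5 - 2) = -92/3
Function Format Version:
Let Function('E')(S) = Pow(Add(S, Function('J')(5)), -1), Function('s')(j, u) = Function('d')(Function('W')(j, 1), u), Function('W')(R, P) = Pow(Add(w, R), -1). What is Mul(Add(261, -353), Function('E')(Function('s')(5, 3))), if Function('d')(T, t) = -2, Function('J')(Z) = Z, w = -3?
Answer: Rational(-92, 3) ≈ -30.667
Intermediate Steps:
Function('W')(R, P) = Pow(Add(-3, R), -1)
Function('s')(j, u) = -2
Function('E')(S) = Pow(Add(5, S), -1) (Function('E')(S) = Pow(Add(S, 5), -1) = Pow(Add(5, S), -1))
Mul(Add(261, -353), Function('E')(Function('s')(5, 3))) = Mul(Add(261, -353), Pow(Add(5, -2), -1)) = Mul(-92, Pow(3, -1)) = Mul(-92, Rational(1, 3)) = Rational(-92, 3)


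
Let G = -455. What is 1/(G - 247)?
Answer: -1/702 ≈ -0.0014245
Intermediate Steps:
1/(G - 247) = 1/(-455 - 247) = 1/(-702) = -1/702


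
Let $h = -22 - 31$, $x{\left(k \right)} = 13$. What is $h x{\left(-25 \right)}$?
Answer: $-689$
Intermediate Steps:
$h = -53$
$h x{\left(-25 \right)} = \left(-53\right) 13 = -689$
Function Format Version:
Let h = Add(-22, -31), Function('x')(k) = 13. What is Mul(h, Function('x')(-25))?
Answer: -689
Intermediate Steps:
h = -53
Mul(h, Function('x')(-25)) = Mul(-53, 13) = -689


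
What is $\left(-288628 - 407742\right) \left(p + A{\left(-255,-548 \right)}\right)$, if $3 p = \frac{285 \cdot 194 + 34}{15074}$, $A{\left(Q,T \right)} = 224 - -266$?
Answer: $- \frac{7734617801240}{22611} \approx -3.4207 \cdot 10^{8}$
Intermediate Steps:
$A{\left(Q,T \right)} = 490$ ($A{\left(Q,T \right)} = 224 + 266 = 490$)
$p = \frac{27662}{22611}$ ($p = \frac{\left(285 \cdot 194 + 34\right) \frac{1}{15074}}{3} = \frac{\left(55290 + 34\right) \frac{1}{15074}}{3} = \frac{55324 \cdot \frac{1}{15074}}{3} = \frac{1}{3} \cdot \frac{27662}{7537} = \frac{27662}{22611} \approx 1.2234$)
$\left(-288628 - 407742\right) \left(p + A{\left(-255,-548 \right)}\right) = \left(-288628 - 407742\right) \left(\frac{27662}{22611} + 490\right) = \left(-696370\right) \frac{11107052}{22611} = - \frac{7734617801240}{22611}$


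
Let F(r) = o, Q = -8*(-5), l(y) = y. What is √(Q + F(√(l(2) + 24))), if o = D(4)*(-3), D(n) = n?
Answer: 2*√7 ≈ 5.2915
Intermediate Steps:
o = -12 (o = 4*(-3) = -12)
Q = 40
F(r) = -12
√(Q + F(√(l(2) + 24))) = √(40 - 12) = √28 = 2*√7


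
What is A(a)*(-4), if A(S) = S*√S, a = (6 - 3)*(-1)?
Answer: 12*I*√3 ≈ 20.785*I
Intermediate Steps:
a = -3 (a = 3*(-1) = -3)
A(S) = S^(3/2)
A(a)*(-4) = (-3)^(3/2)*(-4) = -3*I*√3*(-4) = 12*I*√3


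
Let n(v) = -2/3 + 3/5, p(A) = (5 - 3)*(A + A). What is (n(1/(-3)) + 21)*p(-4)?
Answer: -5024/15 ≈ -334.93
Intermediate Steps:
p(A) = 4*A (p(A) = 2*(2*A) = 4*A)
n(v) = -1/15 (n(v) = -2*⅓ + 3*(⅕) = -⅔ + ⅗ = -1/15)
(n(1/(-3)) + 21)*p(-4) = (-1/15 + 21)*(4*(-4)) = (314/15)*(-16) = -5024/15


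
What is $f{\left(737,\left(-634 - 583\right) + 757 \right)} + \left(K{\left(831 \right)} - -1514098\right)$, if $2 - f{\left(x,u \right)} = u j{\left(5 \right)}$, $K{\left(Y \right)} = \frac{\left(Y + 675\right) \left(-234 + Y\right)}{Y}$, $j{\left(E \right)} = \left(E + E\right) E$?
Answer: $\frac{426076394}{277} \approx 1.5382 \cdot 10^{6}$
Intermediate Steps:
$j{\left(E \right)} = 2 E^{2}$ ($j{\left(E \right)} = 2 E E = 2 E^{2}$)
$K{\left(Y \right)} = \frac{\left(-234 + Y\right) \left(675 + Y\right)}{Y}$ ($K{\left(Y \right)} = \frac{\left(675 + Y\right) \left(-234 + Y\right)}{Y} = \frac{\left(-234 + Y\right) \left(675 + Y\right)}{Y}$)
$f{\left(x,u \right)} = 2 - 50 u$ ($f{\left(x,u \right)} = 2 - u 2 \cdot 5^{2} = 2 - u 2 \cdot 25 = 2 - u 50 = 2 - 50 u$)
$f{\left(737,\left(-634 - 583\right) + 757 \right)} + \left(K{\left(831 \right)} - -1514098\right) = \left(2 - 50 \left(\left(-634 - 583\right) + 757\right)\right) + \left(\left(441 + 831 - \frac{157950}{831}\right) - -1514098\right) = \left(2 - 50 \left(-1217 + 757\right)\right) + \left(\left(441 + 831 - \frac{52650}{277}\right) + 1514098\right) = \left(2 - -23000\right) + \left(\left(441 + 831 - \frac{52650}{277}\right) + 1514098\right) = \left(2 + 23000\right) + \left(\frac{299694}{277} + 1514098\right) = 23002 + \frac{419704840}{277} = \frac{426076394}{277}$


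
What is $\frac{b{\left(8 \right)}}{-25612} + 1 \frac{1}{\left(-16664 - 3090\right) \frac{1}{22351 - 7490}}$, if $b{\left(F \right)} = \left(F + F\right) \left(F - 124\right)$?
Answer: $- \frac{12284161}{18069266} \approx -0.67984$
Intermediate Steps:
$b{\left(F \right)} = 2 F \left(-124 + F\right)$
$\frac{b{\left(8 \right)}}{-25612} + 1 \frac{1}{\left(-16664 - 3090\right) \frac{1}{22351 - 7490}} = \frac{2 \cdot 8 \left(-124 + 8\right)}{-25612} + 1 \frac{1}{\left(-16664 - 3090\right) \frac{1}{22351 - 7490}} = 2 \cdot 8 \left(-116\right) \left(- \frac{1}{25612}\right) + 1 \frac{1}{\left(-19754\right) \frac{1}{22351 - 7490}} = \left(-1856\right) \left(- \frac{1}{25612}\right) + 1 \frac{1}{\left(-19754\right) \frac{1}{14861}} = \frac{464}{6403} + 1 \frac{1}{\left(-19754\right) \frac{1}{14861}} = \frac{464}{6403} + 1 \frac{1}{- \frac{2822}{2123}} = \frac{464}{6403} + 1 \left(- \frac{2123}{2822}\right) = \frac{464}{6403} - \frac{2123}{2822} = - \frac{12284161}{18069266}$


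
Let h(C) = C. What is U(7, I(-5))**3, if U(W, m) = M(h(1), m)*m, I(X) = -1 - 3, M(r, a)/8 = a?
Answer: 2097152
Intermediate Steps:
M(r, a) = 8*a
I(X) = -4
U(W, m) = 8*m**2 (U(W, m) = (8*m)*m = 8*m**2)
U(7, I(-5))**3 = (8*(-4)**2)**3 = (8*16)**3 = 128**3 = 2097152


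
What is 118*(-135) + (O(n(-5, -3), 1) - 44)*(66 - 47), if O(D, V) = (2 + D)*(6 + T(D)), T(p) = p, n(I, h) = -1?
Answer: -16671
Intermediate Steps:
O(D, V) = (2 + D)*(6 + D)
118*(-135) + (O(n(-5, -3), 1) - 44)*(66 - 47) = 118*(-135) + ((12 + (-1)**2 + 8*(-1)) - 44)*(66 - 47) = -15930 + ((12 + 1 - 8) - 44)*19 = -15930 + (5 - 44)*19 = -15930 - 39*19 = -15930 - 741 = -16671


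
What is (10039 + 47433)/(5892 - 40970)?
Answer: -28736/17539 ≈ -1.6384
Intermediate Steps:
(10039 + 47433)/(5892 - 40970) = 57472/(-35078) = 57472*(-1/35078) = -28736/17539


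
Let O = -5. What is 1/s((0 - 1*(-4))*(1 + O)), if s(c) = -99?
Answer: -1/99 ≈ -0.010101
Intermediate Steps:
1/s((0 - 1*(-4))*(1 + O)) = 1/(-99) = -1/99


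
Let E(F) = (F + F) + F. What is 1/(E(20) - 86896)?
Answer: -1/86836 ≈ -1.1516e-5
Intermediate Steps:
E(F) = 3*F (E(F) = 2*F + F = 3*F)
1/(E(20) - 86896) = 1/(3*20 - 86896) = 1/(60 - 86896) = 1/(-86836) = -1/86836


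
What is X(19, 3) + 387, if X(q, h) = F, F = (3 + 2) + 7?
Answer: 399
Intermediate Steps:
F = 12 (F = 5 + 7 = 12)
X(q, h) = 12
X(19, 3) + 387 = 12 + 387 = 399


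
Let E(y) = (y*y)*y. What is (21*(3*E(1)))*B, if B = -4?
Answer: -252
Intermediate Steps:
E(y) = y**3 (E(y) = y**2*y = y**3)
(21*(3*E(1)))*B = (21*(3*1**3))*(-4) = (21*(3*1))*(-4) = (21*3)*(-4) = 63*(-4) = -252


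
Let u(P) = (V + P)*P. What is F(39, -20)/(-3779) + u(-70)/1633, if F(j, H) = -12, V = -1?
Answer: 264806/86917 ≈ 3.0467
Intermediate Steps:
u(P) = P*(-1 + P) (u(P) = (-1 + P)*P = P*(-1 + P))
F(39, -20)/(-3779) + u(-70)/1633 = -12/(-3779) - 70*(-1 - 70)/1633 = -12*(-1/3779) - 70*(-71)*(1/1633) = 12/3779 + 4970*(1/1633) = 12/3779 + 70/23 = 264806/86917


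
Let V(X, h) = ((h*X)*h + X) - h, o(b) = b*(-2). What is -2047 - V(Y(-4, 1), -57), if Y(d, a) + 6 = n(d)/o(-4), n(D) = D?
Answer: 19021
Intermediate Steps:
o(b) = -2*b
Y(d, a) = -6 + d/8 (Y(d, a) = -6 + d/((-2*(-4))) = -6 + d/8)
V(X, h) = X - h + X*h² (V(X, h) = ((X*h)*h + X) - h = (X*h² + X) - h = (X + X*h²) - h = X - h + X*h²)
-2047 - V(Y(-4, 1), -57) = -2047 - ((-6 + (⅛)*(-4)) - 1*(-57) + (-6 + (⅛)*(-4))*(-57)²) = -2047 - ((-6 - ½) + 57 + (-6 - ½)*3249) = -2047 - (-13/2 + 57 - 13/2*3249) = -2047 - (-13/2 + 57 - 42237/2) = -2047 - 1*(-21068) = -2047 + 21068 = 19021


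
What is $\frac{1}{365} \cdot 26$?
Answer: $\frac{26}{365} \approx 0.071233$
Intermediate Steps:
$\frac{1}{365} \cdot 26 = \frac{26}{365}$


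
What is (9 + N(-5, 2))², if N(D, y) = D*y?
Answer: 1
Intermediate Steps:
(9 + N(-5, 2))² = (9 - 5*2)² = (9 - 10)² = (-1)² = 1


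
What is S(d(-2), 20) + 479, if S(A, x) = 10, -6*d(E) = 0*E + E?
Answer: 489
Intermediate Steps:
d(E) = -E/6 (d(E) = -(0*E + E)/6 = -(0 + E)/6 = -E/6)
S(d(-2), 20) + 479 = 10 + 479 = 489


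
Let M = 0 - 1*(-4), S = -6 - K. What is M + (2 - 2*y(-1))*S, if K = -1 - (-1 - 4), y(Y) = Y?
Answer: -36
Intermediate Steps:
K = 4 (K = -1 - 1*(-5) = -1 + 5 = 4)
S = -10 (S = -6 - 1*4 = -6 - 4 = -10)
M = 4 (M = 0 + 4 = 4)
M + (2 - 2*y(-1))*S = 4 + (2 - 2*(-1))*(-10) = 4 + (2 + 2)*(-10) = 4 + 4*(-10) = 4 - 40 = -36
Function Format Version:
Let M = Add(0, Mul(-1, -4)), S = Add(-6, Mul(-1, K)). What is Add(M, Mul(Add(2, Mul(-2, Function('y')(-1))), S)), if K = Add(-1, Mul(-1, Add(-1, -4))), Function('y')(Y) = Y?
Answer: -36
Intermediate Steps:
K = 4 (K = Add(-1, Mul(-1, -5)) = Add(-1, 5) = 4)
S = -10 (S = Add(-6, Mul(-1, 4)) = Add(-6, -4) = -10)
M = 4 (M = Add(0, 4) = 4)
Add(M, Mul(Add(2, Mul(-2, Function('y')(-1))), S)) = Add(4, Mul(Add(2, Mul(-2, -1)), -10)) = Add(4, Mul(Add(2, 2), -10)) = Add(4, Mul(4, -10)) = Add(4, -40) = -36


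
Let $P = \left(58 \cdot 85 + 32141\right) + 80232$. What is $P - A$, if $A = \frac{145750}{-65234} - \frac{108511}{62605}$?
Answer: $\frac{239539336135017}{2041987285} \approx 1.1731 \cdot 10^{5}$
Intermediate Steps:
$P = 117303$ ($P = \left(4930 + 32141\right) + 80232 = 37071 + 80232 = 117303$)
$A = - \frac{8101642662}{2041987285}$ ($A = 145750 \left(- \frac{1}{65234}\right) - \frac{108511}{62605} = - \frac{72875}{32617} - \frac{108511}{62605} = - \frac{8101642662}{2041987285} \approx -3.9675$)
$P - A = 117303 - - \frac{8101642662}{2041987285} = 117303 + \frac{8101642662}{2041987285} = \frac{239539336135017}{2041987285}$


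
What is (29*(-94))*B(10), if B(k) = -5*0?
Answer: 0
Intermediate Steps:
B(k) = 0
(29*(-94))*B(10) = (29*(-94))*0 = -2726*0 = 0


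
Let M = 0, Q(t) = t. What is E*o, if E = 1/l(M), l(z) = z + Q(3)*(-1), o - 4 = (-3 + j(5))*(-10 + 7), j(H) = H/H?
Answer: -10/3 ≈ -3.3333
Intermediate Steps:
j(H) = 1
o = 10 (o = 4 + (-3 + 1)*(-10 + 7) = 4 - 2*(-3) = 4 + 6 = 10)
l(z) = -3 + z (l(z) = z + 3*(-1) = z - 3 = -3 + z)
E = -⅓ (E = 1/(-3 + 0) = 1/(-3) = -⅓ ≈ -0.33333)
E*o = -⅓*10 = -10/3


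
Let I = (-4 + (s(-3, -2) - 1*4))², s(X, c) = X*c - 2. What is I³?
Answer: 4096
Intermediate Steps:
s(X, c) = -2 + X*c
I = 16 (I = (-4 + ((-2 - 3*(-2)) - 1*4))² = (-4 + ((-2 + 6) - 4))² = (-4 + (4 - 4))² = (-4 + 0)² = (-4)² = 16)
I³ = 16³ = 4096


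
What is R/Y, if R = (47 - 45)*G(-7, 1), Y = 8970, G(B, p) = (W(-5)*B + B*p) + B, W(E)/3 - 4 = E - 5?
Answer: 112/4485 ≈ 0.024972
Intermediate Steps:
W(E) = -3 + 3*E (W(E) = 12 + 3*(E - 5) = 12 + 3*(-5 + E) = 12 + (-15 + 3*E) = -3 + 3*E)
G(B, p) = -17*B + B*p (G(B, p) = ((-3 + 3*(-5))*B + B*p) + B = ((-3 - 15)*B + B*p) + B = (-18*B + B*p) + B = -17*B + B*p)
R = 224 (R = (47 - 45)*(-7*(-17 + 1)) = 2*(-7*(-16)) = 2*112 = 224)
R/Y = 224/8970 = 224*(1/8970) = 112/4485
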